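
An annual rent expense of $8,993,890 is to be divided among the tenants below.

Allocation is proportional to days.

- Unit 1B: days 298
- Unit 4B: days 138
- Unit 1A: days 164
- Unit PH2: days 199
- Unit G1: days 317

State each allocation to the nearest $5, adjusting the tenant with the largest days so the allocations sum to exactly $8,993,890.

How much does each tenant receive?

Sum of days: 1,116.
Pro-rata amounts: Unit 1B 298/1,116 × $8,993,890 = 2,401,594.28; Unit 4B 138/1,116 × $8,993,890 = 1,112,147.69; Unit 1A 164/1,116 × $8,993,890 = 1,321,682.76; Unit PH2 199/1,116 × $8,993,890 = 1,603,749.20; Unit G1 317/1,116 × $8,993,890 = 2,554,716.07.
At nearest $5: Unit 1B $2,401,595; Unit 4B $1,112,150; Unit 1A $1,321,685; Unit PH2 $1,603,750; Unit G1 $2,554,715. Sum = $8,993,895.
Difference $8,993,890 − $8,993,895 = −$5 applied to largest days (Unit G1): Unit G1 becomes $2,554,710.

Unit 1B: $2,401,595 · Unit 4B: $1,112,150 · Unit 1A: $1,321,685 · Unit PH2: $1,603,750 · Unit G1: $2,554,710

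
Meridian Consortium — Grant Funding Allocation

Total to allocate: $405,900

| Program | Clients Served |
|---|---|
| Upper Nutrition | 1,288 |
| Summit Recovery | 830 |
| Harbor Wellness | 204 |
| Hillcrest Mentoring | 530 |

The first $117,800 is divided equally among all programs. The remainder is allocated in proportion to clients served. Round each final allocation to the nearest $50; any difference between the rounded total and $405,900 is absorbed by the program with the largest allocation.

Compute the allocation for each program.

Upper Nutrition: $159,550 · Summit Recovery: $113,300 · Harbor Wellness: $50,050 · Hillcrest Mentoring: $83,000

$117,800 shared equally gives $29,450 per program.
Remainder $288,100 by clients served (total 2,852): Upper Nutrition 130,109.68 → $130,100; Summit Recovery 83,843.97 → $83,850; Harbor Wellness 20,607.43 → $20,600; Hillcrest Mentoring 53,538.92 → $53,550.
Totals: Upper Nutrition $29,450 + $130,100 = $159,550; Summit Recovery $29,450 + $83,850 = $113,300; Harbor Wellness $29,450 + $20,600 = $50,050; Hillcrest Mentoring $29,450 + $53,550 = $83,000.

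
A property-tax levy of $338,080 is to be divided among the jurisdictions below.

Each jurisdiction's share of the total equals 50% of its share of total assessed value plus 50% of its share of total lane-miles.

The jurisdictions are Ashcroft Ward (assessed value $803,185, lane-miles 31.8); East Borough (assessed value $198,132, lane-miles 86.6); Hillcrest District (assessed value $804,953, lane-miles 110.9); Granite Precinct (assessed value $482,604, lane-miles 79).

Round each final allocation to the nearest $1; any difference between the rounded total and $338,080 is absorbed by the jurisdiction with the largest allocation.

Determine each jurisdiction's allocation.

Assessed value total 2,288,874; lane-miles total 308.3.
Composite weights (50% assessed value + 50% lane-miles): Ashcroft Ward 0.2270; East Borough 0.1837; Hillcrest District 0.3557; Granite Precinct 0.2335.
Pro-rata amounts: Ashcroft Ward 76,753.40; East Borough 62,115.15; Hillcrest District 120,254.27; Granite Precinct 78,957.18.
Rounded to nearest $1: Ashcroft Ward $76,753; East Borough $62,115; Hillcrest District $120,254; Granite Precinct $78,957. Sum = $338,079.
Difference $338,080 − $338,079 = +$1 applied to largest allocation (Hillcrest District): Hillcrest District becomes $120,255.

Ashcroft Ward: $76,753 | East Borough: $62,115 | Hillcrest District: $120,255 | Granite Precinct: $78,957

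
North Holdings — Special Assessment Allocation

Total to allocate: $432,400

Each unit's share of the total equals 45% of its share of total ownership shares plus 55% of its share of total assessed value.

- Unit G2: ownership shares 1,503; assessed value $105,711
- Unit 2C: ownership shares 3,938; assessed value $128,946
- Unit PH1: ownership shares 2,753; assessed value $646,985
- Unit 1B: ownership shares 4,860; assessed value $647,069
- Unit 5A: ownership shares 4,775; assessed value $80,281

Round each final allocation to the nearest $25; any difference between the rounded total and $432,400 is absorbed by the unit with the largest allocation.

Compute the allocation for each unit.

Ownership shares total 17,829; assessed value total 1,608,992.
Combined weights (45% ownership shares + 55% assessed value): Unit G2 0.0741; Unit 2C 0.1435; Unit PH1 0.2906; Unit 1B 0.3439; Unit 5A 0.1480.
Pro-rata amounts: Unit G2 32,028.07; Unit 2C 62,037.17; Unit PH1 125,674.16; Unit 1B 148,681.70; Unit 5A 63,978.90.
Rounded to nearest $25: Unit G2 $32,025; Unit 2C $62,025; Unit PH1 $125,675; Unit 1B $148,675; Unit 5A $63,975. Sum = $432,375.
Difference $432,400 − $432,375 = +$25 applied to largest allocation (Unit 1B): Unit 1B becomes $148,700.

Unit G2: $32,025 | Unit 2C: $62,025 | Unit PH1: $125,675 | Unit 1B: $148,700 | Unit 5A: $63,975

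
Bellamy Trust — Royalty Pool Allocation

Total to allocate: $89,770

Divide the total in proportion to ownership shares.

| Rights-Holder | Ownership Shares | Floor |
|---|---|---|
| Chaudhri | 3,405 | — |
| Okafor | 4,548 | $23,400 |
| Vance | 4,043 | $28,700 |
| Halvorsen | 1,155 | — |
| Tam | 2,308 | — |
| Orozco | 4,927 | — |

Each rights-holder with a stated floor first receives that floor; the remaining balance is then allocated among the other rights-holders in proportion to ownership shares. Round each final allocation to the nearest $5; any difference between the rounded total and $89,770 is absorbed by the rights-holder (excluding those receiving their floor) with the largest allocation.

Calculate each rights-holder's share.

Guaranteed amounts: Okafor $23,400; Vance $28,700. Balance $37,670.
Balance split over remaining ownership shares 11,795: Chaudhri 10,874.64 → $10,875; Halvorsen 3,688.75 → $3,690; Tam 7,371.12 → $7,370; Orozco 15,735.49 → $15,735.

Chaudhri: $10,875 · Okafor: $23,400 · Vance: $28,700 · Halvorsen: $3,690 · Tam: $7,370 · Orozco: $15,735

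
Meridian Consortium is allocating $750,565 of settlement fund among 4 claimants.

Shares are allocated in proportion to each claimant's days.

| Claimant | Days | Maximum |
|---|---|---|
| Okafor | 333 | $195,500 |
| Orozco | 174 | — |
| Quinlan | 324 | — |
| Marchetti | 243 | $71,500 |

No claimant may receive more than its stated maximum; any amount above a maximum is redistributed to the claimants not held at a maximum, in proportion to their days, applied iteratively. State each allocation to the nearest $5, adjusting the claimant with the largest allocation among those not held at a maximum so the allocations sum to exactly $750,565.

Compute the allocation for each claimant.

Okafor: $195,500; Orozco: $168,955; Quinlan: $314,610; Marchetti: $71,500

Sum of days: 1,074.
Proportional shares (ignoring caps): Okafor 232,717.08; Orozco 121,599.92; Quinlan 226,427.43; Marchetti 169,820.57.
Capped: Okafor ($195,500), Marchetti ($71,500); remaining pool $483,565 reallocated over remaining days 498.
Remaining shares: Orozco 168,956.45 → $168,955; Quinlan 314,608.55 → $314,610.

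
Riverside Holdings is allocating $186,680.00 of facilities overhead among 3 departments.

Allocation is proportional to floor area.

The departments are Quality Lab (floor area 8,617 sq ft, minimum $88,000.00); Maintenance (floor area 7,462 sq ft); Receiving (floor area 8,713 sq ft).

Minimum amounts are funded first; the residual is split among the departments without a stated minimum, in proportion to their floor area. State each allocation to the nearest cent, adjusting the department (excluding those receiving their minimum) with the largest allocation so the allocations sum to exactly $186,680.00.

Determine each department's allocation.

Guaranteed amounts: Quality Lab $88,000.00. Residual $98,680.00.
Residual split over remaining floor area 16,175: Maintenance 45,523.9666 → $45,523.97; Receiving 53,156.0334 → $53,156.03.

Quality Lab: $88,000.00; Maintenance: $45,523.97; Receiving: $53,156.03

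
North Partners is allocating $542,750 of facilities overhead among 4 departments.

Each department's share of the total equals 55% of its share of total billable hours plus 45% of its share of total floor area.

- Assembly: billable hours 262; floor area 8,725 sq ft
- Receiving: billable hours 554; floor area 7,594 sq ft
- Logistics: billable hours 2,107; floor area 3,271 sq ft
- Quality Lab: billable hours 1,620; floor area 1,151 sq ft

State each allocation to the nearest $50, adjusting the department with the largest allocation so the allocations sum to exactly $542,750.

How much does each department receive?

Assembly: $119,950 · Receiving: $125,850 · Logistics: $176,950 · Quality Lab: $120,000

Totals — billable hours 4,543, floor area 20,741.
Composite weights (55% billable hours + 45% floor area): Assembly 0.2210; Receiving 0.2318; Logistics 0.3261; Quality Lab 0.2211.
Proportional shares: Assembly 119,957.57; Receiving 125,826.19; Logistics 176,965.20; Quality Lab 120,001.04.
After rounding ($50): Assembly $119,950; Receiving $125,850; Logistics $176,950; Quality Lab $120,000. Sum = $542,750.
Sum already equals the total — no adjustment.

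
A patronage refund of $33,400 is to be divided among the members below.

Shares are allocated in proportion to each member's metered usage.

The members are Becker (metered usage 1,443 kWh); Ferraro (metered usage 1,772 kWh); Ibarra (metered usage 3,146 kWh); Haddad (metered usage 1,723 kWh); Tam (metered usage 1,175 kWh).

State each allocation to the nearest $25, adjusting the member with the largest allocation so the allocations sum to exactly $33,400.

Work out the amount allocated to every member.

Becker: $5,200 · Ferraro: $6,400 · Ibarra: $11,325 · Haddad: $6,225 · Tam: $4,250

Total metered usage = 9,259.
Pro-rata amounts: Becker 1,443/9,259 × $33,400 = 5,205.34; Ferraro 1,772/9,259 × $33,400 = 6,392.14; Ibarra 3,146/9,259 × $33,400 = 11,348.57; Haddad 1,723/9,259 × $33,400 = 6,215.38; Tam 1,175/9,259 × $33,400 = 4,238.58.
At nearest $25: Becker $5,200; Ferraro $6,400; Ibarra $11,350; Haddad $6,225; Tam $4,250. Sum = $33,425.
Difference $33,400 − $33,425 = −$25 applied to largest allocation (Ibarra): Ibarra becomes $11,325.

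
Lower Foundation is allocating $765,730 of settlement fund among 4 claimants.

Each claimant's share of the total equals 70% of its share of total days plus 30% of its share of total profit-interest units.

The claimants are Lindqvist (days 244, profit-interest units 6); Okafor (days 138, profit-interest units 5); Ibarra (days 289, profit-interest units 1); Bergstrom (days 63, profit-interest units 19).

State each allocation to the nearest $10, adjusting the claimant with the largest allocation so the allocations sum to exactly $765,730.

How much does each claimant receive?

Days total 734; profit-interest units total 31.
Blended shares (70% days + 30% profit-interest units): Lindqvist 0.2908; Okafor 0.1800; Ibarra 0.2853; Bergstrom 0.2440.
Proportional shares: Lindqvist 222,645.24; Okafor 137,827.36; Ibarra 218,455.49; Bergstrom 186,801.91.
After rounding ($10): Lindqvist $222,650; Okafor $137,830; Ibarra $218,460; Bergstrom $186,800. Sum = $765,740.
Difference $765,730 − $765,740 = −$10 applied to largest allocation (Lindqvist): Lindqvist becomes $222,640.

Lindqvist: $222,640; Okafor: $137,830; Ibarra: $218,460; Bergstrom: $186,800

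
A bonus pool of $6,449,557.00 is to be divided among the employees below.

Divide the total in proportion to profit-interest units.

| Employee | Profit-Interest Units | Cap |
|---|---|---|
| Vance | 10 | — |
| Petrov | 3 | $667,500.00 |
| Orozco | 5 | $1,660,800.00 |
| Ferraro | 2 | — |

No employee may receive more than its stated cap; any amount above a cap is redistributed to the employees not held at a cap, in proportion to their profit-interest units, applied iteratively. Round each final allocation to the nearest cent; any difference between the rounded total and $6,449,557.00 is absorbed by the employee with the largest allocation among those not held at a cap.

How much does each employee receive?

Total profit-interest units = 20.
Pro-rata shares before constraints: Vance 3,224,778.5000; Petrov 967,433.5500; Orozco 1,612,389.2500; Ferraro 644,955.7000.
Cap binds for Petrov ($667,500.00); remaining pool $5,782,057.00 reallocated over remaining profit-interest units 17.
Cap binds for Orozco ($1,660,800.00); remaining pool $4,121,257.00 reallocated over remaining profit-interest units 12.
Remaining shares: Vance 3,434,380.8333 → $3,434,380.83; Ferraro 686,876.1667 → $686,876.17.

Vance: $3,434,380.83; Petrov: $667,500.00; Orozco: $1,660,800.00; Ferraro: $686,876.17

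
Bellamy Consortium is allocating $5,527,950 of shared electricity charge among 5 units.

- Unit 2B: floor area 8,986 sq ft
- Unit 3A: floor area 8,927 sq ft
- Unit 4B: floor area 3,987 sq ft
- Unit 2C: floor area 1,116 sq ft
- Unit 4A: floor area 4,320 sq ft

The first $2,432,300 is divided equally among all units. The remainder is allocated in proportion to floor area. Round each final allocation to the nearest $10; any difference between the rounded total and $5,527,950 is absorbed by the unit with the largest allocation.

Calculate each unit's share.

Equal tier: $2,432,300 ÷ 5 = $486,460 apiece.
Remainder $3,095,650 by floor area (total 27,336): Unit 2B 1,017,614.53 → $1,017,610; Unit 3A 1,010,933.11 → $1,010,930; Unit 4B 451,505.58 → $451,510; Unit 2C 126,380.79 → $126,380; Unit 4A 489,215.98 → $489,220.
Totals: Unit 2B $486,460 + $1,017,610 = $1,504,070; Unit 3A $486,460 + $1,010,930 = $1,497,390; Unit 4B $486,460 + $451,510 = $937,970; Unit 2C $486,460 + $126,380 = $612,840; Unit 4A $486,460 + $489,220 = $975,680.

Unit 2B: $1,504,070 | Unit 3A: $1,497,390 | Unit 4B: $937,970 | Unit 2C: $612,840 | Unit 4A: $975,680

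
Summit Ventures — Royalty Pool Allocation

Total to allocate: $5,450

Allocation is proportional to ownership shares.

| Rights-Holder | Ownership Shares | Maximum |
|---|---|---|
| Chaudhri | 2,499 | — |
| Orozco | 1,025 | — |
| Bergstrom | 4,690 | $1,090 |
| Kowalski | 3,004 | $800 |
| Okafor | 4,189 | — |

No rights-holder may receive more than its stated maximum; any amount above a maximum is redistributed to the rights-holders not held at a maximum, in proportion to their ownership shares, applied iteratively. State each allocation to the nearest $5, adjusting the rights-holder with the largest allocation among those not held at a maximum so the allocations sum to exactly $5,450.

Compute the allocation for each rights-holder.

Chaudhri: $1,155; Orozco: $475; Bergstrom: $1,090; Kowalski: $800; Okafor: $1,930

Sum of ownership shares: 15,407.
Proportional shares (ignoring caps): Chaudhri 883.98; Orozco 362.58; Bergstrom 1,659.02; Kowalski 1,062.62; Okafor 1,481.80.
Capped: Bergstrom ($1,090), Kowalski ($800); remaining pool $3,560 reallocated over remaining ownership shares 7,713.
Remaining shares: Chaudhri 1,153.43 → $1,155; Orozco 473.10 → $475; Okafor 1,933.47 → $1,935.
Rounding difference −$5 applied to Okafor → $1,930.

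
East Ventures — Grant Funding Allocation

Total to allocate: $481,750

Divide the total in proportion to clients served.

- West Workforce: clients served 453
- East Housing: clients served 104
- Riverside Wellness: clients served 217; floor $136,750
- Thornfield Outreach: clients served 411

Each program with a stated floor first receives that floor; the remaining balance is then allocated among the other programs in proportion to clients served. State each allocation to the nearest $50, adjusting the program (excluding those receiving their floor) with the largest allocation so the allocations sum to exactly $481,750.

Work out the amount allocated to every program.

West Workforce: $161,450 · East Housing: $37,050 · Riverside Wellness: $136,750 · Thornfield Outreach: $146,500

Fund the minimums — Riverside Wellness $136,750. Balance $345,000.
Balance split over remaining clients served 968: West Workforce 161,451.45 → $161,450; East Housing 37,066.12 → $37,050; Thornfield Outreach 146,482.44 → $146,500.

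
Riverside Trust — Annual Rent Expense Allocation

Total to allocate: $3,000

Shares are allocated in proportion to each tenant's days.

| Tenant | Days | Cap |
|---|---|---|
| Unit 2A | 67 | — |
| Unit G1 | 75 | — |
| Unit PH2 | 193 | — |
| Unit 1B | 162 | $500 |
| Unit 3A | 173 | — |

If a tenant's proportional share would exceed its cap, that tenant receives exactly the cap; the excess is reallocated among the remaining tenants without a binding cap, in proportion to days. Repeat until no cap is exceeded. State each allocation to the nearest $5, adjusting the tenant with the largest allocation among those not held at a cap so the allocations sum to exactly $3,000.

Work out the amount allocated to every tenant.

Sum of days: 670.
Proportional shares (ignoring caps): Unit 2A 300.00; Unit G1 335.82; Unit PH2 864.18; Unit 1B 725.37; Unit 3A 774.63.
Capped: Unit 1B ($500); residual $2,500 reallocated over remaining days 508.
Shares after redistribution: Unit 2A 329.72 → $330; Unit G1 369.09 → $370; Unit PH2 949.80 → $950; Unit 3A 851.38 → $850.

Unit 2A: $330 · Unit G1: $370 · Unit PH2: $950 · Unit 1B: $500 · Unit 3A: $850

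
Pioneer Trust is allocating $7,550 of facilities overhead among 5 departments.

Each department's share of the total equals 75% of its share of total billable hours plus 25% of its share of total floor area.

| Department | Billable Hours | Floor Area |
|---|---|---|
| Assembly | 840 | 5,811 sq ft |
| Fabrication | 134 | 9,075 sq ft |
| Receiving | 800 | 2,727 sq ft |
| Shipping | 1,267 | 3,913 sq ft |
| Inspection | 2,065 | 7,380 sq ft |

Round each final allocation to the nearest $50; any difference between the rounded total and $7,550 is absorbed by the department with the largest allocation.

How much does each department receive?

Billable hours total 5,106; floor area total 28,906.
Blended shares (75% billable hours + 25% floor area): Assembly 0.1736; Fabrication 0.0982; Receiving 0.1411; Shipping 0.2199; Inspection 0.3671.
Unrounded shares: Assembly 1,311.00; Fabrication 741.18; Receiving 1,065.26; Shipping 1,660.60; Inspection 2,771.96.
At nearest $50: Assembly $1,300; Fabrication $750; Receiving $1,050; Shipping $1,650; Inspection $2,750. Sum = $7,500.
Difference $7,550 − $7,500 = +$50 applied to largest allocation (Inspection): Inspection becomes $2,800.

Assembly: $1,300 | Fabrication: $750 | Receiving: $1,050 | Shipping: $1,650 | Inspection: $2,800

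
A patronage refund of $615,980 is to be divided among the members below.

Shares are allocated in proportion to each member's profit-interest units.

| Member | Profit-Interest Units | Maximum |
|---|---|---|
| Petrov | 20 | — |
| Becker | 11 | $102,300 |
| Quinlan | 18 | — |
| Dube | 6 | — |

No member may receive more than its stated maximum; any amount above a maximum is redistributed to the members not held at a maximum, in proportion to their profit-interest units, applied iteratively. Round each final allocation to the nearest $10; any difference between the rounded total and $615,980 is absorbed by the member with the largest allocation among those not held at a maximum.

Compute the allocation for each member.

Profit-interest units total: 55.
Unconstrained shares: Petrov 223,992.73; Becker 123,196.00; Quinlan 201,593.45; Dube 67,197.82.
Held at cap: Becker ($102,300); residual $513,680 reallocated over remaining profit-interest units 44.
Redistributed shares: Petrov 233,490.91 → $233,490; Quinlan 210,141.82 → $210,140; Dube 70,047.27 → $70,050.

Petrov: $233,490 · Becker: $102,300 · Quinlan: $210,140 · Dube: $70,050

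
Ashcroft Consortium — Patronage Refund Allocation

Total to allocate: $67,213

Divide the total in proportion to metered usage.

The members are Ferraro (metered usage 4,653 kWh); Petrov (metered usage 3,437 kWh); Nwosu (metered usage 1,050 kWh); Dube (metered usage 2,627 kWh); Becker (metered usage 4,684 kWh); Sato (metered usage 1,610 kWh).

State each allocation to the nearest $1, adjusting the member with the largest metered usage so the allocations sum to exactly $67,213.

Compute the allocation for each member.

Metered usage total: 18,061.
Pro-rata amounts: Ferraro 4,653/18,061 × $67,213 = 17,315.88; Petrov 3,437/18,061 × $67,213 = 12,790.60; Nwosu 1,050/18,061 × $67,213 = 3,907.52; Dube 2,627/18,061 × $67,213 = 9,776.23; Becker 4,684/18,061 × $67,213 = 17,431.24; Sato 1,610/18,061 × $67,213 = 5,991.52.
At nearest $1: Ferraro $17,316; Petrov $12,791; Nwosu $3,908; Dube $9,776; Becker $17,431; Sato $5,992. Sum = $67,214.
Difference $67,213 − $67,214 = −$1 applied to largest metered usage (Becker): Becker becomes $17,430.

Ferraro: $17,316 | Petrov: $12,791 | Nwosu: $3,908 | Dube: $9,776 | Becker: $17,430 | Sato: $5,992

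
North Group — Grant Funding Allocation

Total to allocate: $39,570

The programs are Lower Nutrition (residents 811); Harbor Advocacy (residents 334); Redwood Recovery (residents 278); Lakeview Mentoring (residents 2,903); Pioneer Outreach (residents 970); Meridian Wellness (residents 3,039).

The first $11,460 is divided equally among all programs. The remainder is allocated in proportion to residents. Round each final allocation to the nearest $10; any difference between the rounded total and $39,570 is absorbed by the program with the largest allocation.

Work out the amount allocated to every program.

Equal tier: $11,460 ÷ 6 = $1,910 apiece.
Remainder $28,110 by residents (total 8,335): Lower Nutrition 2,735.12 → $2,740; Harbor Advocacy 1,126.42 → $1,130; Redwood Recovery 937.56 → $940; Lakeview Mentoring 9,790.44 → $9,790; Pioneer Outreach 3,271.35 → $3,270; Meridian Wellness 10,249.10 → $10,250.
Rounding difference −$10 on remainder applied to Meridian Wellness.
Totals: Lower Nutrition $1,910 + $2,740 = $4,650; Harbor Advocacy $1,910 + $1,130 = $3,040; Redwood Recovery $1,910 + $940 = $2,850; Lakeview Mentoring $1,910 + $9,790 = $11,700; Pioneer Outreach $1,910 + $3,270 = $5,180; Meridian Wellness $1,910 + $10,240 = $12,150.

Lower Nutrition: $4,650 · Harbor Advocacy: $3,040 · Redwood Recovery: $2,850 · Lakeview Mentoring: $11,700 · Pioneer Outreach: $5,180 · Meridian Wellness: $12,150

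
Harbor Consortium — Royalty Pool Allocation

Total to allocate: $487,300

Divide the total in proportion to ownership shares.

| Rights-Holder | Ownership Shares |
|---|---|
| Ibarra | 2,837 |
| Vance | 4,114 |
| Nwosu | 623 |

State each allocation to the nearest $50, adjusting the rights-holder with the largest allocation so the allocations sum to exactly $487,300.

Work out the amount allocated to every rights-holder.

Ibarra: $182,550 | Vance: $264,650 | Nwosu: $40,100

Ownership shares total: 7,574.
Pro-rata amounts: Ibarra 2,837/7,574 × $487,300 = 182,528.40; Vance 4,114/7,574 × $487,300 = 264,688.70; Nwosu 623/7,574 × $487,300 = 40,082.90.
At nearest $50: Ibarra $182,550; Vance $264,700; Nwosu $40,100. Sum = $487,350.
Difference $487,300 − $487,350 = −$50 applied to largest allocation (Vance): Vance becomes $264,650.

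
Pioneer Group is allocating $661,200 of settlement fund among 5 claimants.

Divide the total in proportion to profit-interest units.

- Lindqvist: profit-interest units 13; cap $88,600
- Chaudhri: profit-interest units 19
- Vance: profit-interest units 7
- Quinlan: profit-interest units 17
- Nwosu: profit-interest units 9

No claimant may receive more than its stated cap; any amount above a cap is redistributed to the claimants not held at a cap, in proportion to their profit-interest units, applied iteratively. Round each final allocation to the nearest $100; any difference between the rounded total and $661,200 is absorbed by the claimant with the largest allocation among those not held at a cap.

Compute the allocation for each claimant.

Lindqvist: $88,600 · Chaudhri: $209,200 · Vance: $77,100 · Quinlan: $187,200 · Nwosu: $99,100

Sum of profit-interest units: 65.
Pro-rata shares before constraints: Lindqvist 132,240.00; Chaudhri 193,273.85; Vance 71,206.15; Quinlan 172,929.23; Nwosu 91,550.77.
Cap binds for Lindqvist ($88,600); balance $572,600 reallocated over remaining profit-interest units 52.
Remaining shares: Chaudhri 209,219.23 → $209,200; Vance 77,080.77 → $77,100; Quinlan 187,196.15 → $187,200; Nwosu 99,103.85 → $99,100.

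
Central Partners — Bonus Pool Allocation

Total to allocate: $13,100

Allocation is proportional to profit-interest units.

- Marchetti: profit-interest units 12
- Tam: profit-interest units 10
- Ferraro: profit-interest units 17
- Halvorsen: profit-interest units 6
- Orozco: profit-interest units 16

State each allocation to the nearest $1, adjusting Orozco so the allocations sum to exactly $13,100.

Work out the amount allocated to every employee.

Marchetti: $2,577 · Tam: $2,148 · Ferraro: $3,651 · Halvorsen: $1,289 · Orozco: $3,435

Sum of profit-interest units: 61.
Proportional shares: Marchetti 12/61 × $13,100 = 2,577.05; Tam 10/61 × $13,100 = 2,147.54; Ferraro 17/61 × $13,100 = 3,650.82; Halvorsen 6/61 × $13,100 = 1,288.52; Orozco 16/61 × $13,100 = 3,436.07.
Rounded to nearest $1: Marchetti $2,577; Tam $2,148; Ferraro $3,651; Halvorsen $1,289; Orozco $3,436. Sum = $13,101.
Difference $13,100 − $13,101 = −$1 applied to Orozco: Orozco becomes $3,435.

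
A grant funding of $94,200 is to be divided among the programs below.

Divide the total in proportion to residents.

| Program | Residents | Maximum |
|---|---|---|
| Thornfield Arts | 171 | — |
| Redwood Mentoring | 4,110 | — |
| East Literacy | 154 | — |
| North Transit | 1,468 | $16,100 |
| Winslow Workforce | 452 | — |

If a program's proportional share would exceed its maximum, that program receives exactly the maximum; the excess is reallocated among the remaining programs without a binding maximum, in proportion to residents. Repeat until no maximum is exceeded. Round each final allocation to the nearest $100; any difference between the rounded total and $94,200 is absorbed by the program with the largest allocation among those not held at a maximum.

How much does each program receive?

Combined residents = 6,355.
Unconstrained shares: Thornfield Arts 2,534.73; Redwood Mentoring 60,922.42; East Literacy 2,282.74; North Transit 21,760.13; Winslow Workforce 6,699.98.
Held at cap: North Transit ($16,100); balance $78,100 reallocated over remaining residents 4,887.
Shares after redistribution: Thornfield Arts 2,732.78 → $2,700; Redwood Mentoring 65,682.63 → $65,700; East Literacy 2,461.10 → $2,500; Winslow Workforce 7,223.49 → $7,200.

Thornfield Arts: $2,700 | Redwood Mentoring: $65,700 | East Literacy: $2,500 | North Transit: $16,100 | Winslow Workforce: $7,200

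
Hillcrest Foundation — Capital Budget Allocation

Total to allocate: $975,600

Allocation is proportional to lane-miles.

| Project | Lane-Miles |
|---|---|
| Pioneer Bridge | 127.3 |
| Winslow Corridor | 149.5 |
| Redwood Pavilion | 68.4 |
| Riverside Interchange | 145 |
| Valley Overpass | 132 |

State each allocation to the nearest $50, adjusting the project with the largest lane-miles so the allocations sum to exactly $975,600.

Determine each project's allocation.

Pioneer Bridge: $199,600; Winslow Corridor: $234,450; Redwood Pavilion: $107,250; Riverside Interchange: $227,350; Valley Overpass: $206,950

Total lane-miles = 622.2.
Pro-rata amounts: Pioneer Bridge 127.3/622.2 × $975,600 = 199,604.44; Winslow Corridor 149.5/622.2 × $975,600 = 234,413.69; Redwood Pavilion 68.4/622.2 × $975,600 = 107,250.14; Riverside Interchange 145/622.2 × $975,600 = 227,357.76; Valley Overpass 132/622.2 × $975,600 = 206,973.96.
After rounding ($50): Pioneer Bridge $199,600; Winslow Corridor $234,400; Redwood Pavilion $107,250; Riverside Interchange $227,350; Valley Overpass $206,950. Sum = $975,550.
Difference $975,600 − $975,550 = +$50 applied to largest lane-miles (Winslow Corridor): Winslow Corridor becomes $234,450.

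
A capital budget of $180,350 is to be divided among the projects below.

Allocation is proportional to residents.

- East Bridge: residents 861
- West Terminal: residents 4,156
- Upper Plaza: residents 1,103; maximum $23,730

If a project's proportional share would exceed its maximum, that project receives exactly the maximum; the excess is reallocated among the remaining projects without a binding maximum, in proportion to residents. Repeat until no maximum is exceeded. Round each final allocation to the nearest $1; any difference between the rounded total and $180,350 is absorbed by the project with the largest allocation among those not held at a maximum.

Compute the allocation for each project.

East Bridge: $26,879 | West Terminal: $129,741 | Upper Plaza: $23,730

Residents total: 6,120.
Proportional shares (ignoring caps): East Bridge 25,372.77; West Terminal 122,472.97; Upper Plaza 32,504.26.
Cap binds for Upper Plaza ($23,730); residual $156,620 reallocated over remaining residents 5,017.
Redistributed shares: East Bridge 26,878.58 → $26,879; West Terminal 129,741.42 → $129,741.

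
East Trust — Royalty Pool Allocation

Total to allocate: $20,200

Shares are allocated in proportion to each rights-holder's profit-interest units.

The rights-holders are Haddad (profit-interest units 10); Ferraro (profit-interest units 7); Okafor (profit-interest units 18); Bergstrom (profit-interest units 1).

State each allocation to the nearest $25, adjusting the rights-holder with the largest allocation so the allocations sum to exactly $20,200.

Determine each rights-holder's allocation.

Haddad: $5,600; Ferraro: $3,925; Okafor: $10,125; Bergstrom: $550

Combined profit-interest units = 36.
Proportional shares: Haddad 10/36 × $20,200 = 5,611.11; Ferraro 7/36 × $20,200 = 3,927.78; Okafor 18/36 × $20,200 = 10,100.00; Bergstrom 1/36 × $20,200 = 561.11.
After rounding ($25): Haddad $5,600; Ferraro $3,925; Okafor $10,100; Bergstrom $550. Sum = $20,175.
Difference $20,200 − $20,175 = +$25 applied to largest allocation (Okafor): Okafor becomes $10,125.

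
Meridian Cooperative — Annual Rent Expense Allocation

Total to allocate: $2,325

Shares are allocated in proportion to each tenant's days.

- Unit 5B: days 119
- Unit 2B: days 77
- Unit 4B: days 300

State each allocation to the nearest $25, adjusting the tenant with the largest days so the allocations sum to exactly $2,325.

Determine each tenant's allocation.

Total days = 119 + 77 + 300 = 496.
Raw shares: Unit 5B 557.81; Unit 2B 360.94; Unit 4B 1,406.25.
At nearest $25: Unit 5B $550; Unit 2B $350; Unit 4B $1,400. Sum = $2,300.
Difference $2,325 − $2,300 = +$25 applied to largest days (Unit 4B): Unit 4B becomes $1,425.

Unit 5B: $550 · Unit 2B: $350 · Unit 4B: $1,425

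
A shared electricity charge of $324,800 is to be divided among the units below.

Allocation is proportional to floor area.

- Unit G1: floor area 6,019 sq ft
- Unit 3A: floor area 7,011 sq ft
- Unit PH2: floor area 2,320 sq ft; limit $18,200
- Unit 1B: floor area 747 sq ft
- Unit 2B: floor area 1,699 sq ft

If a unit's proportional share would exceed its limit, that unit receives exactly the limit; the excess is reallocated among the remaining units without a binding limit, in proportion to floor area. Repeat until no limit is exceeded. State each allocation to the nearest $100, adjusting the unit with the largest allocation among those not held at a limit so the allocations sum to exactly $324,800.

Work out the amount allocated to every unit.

Floor area total: 17,796.
Proportional shares (ignoring caps): Unit G1 109,854.53; Unit 3A 127,959.81; Unit PH2 42,343.00; Unit 1B 13,633.72; Unit 2B 31,008.95.
Held at cap: Unit PH2 ($18,200); residual $306,600 reallocated over remaining floor area 15,476.
Remaining shares: Unit G1 119,244.34 → $119,200; Unit 3A 138,897.17 → $138,900; Unit 1B 14,799.06 → $14,800; Unit 2B 33,659.43 → $33,700.

Unit G1: $119,200; Unit 3A: $138,900; Unit PH2: $18,200; Unit 1B: $14,800; Unit 2B: $33,700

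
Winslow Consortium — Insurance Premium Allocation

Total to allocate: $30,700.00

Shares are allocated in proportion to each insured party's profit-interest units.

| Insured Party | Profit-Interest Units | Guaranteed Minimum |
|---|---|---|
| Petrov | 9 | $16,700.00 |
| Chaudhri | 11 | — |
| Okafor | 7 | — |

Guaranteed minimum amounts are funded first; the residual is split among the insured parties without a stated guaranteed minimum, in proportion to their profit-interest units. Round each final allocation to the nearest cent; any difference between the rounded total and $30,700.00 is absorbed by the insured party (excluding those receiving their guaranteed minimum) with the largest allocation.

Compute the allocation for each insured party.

Petrov: $16,700.00; Chaudhri: $8,555.56; Okafor: $5,444.44

Minimums first: Petrov $16,700.00. Balance $14,000.00.
Balance split over remaining profit-interest units 18: Chaudhri 8,555.5556 → $8,555.56; Okafor 5,444.4444 → $5,444.44.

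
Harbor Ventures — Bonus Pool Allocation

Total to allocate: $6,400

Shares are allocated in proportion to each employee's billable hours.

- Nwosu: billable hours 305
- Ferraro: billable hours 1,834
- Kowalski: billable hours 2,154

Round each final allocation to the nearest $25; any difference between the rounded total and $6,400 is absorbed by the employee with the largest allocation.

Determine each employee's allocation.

Billable hours total: 4,293.
Proportional shares: Nwosu 305/4,293 × $6,400 = 454.69; Ferraro 1,834/4,293 × $6,400 = 2,734.13; Kowalski 2,154/4,293 × $6,400 = 3,211.18.
After rounding ($25): Nwosu $450; Ferraro $2,725; Kowalski $3,200. Sum = $6,375.
Difference $6,400 − $6,375 = +$25 applied to largest allocation (Kowalski): Kowalski becomes $3,225.

Nwosu: $450; Ferraro: $2,725; Kowalski: $3,225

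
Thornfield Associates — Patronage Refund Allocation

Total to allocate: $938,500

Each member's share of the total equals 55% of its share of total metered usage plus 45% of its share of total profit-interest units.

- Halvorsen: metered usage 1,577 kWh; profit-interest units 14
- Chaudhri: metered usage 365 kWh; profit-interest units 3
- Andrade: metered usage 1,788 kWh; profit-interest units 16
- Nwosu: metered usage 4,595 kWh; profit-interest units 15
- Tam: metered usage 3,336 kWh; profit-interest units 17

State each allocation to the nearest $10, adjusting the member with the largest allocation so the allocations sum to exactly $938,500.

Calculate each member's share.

Halvorsen: $160,770 · Chaudhri: $35,650 · Andrade: $183,100 · Nwosu: $300,860 · Tam: $258,120

Totals — metered usage 11,661, profit-interest units 65.
Composite weights (55% metered usage + 45% profit-interest units): Halvorsen 0.1713; Chaudhri 0.0380; Andrade 0.1951; Nwosu 0.3206; Tam 0.2750.
Pro-rata amounts: Halvorsen 160,768.33; Chaudhri 35,648.67; Andrade 183,102.87; Nwosu 300,857.62; Tam 258,122.51.
Rounded to nearest $10: Halvorsen $160,770; Chaudhri $35,650; Andrade $183,100; Nwosu $300,860; Tam $258,120. Sum = $938,500.
Rounded total matches; no reconciliation needed.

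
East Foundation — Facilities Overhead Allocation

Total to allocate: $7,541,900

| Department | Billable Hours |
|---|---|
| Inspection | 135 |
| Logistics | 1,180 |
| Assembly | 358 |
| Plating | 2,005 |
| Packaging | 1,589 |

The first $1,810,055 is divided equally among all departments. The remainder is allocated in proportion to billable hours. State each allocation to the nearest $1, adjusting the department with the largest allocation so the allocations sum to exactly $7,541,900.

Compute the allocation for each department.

Inspection: $508,926; Logistics: $1,646,153; Assembly: $751,607; Plating: $2,543,964; Packaging: $2,091,250

Equal tier: $1,810,055 ÷ 5 = $362,011 apiece.
Remainder $5,731,845 by billable hours (total 5,267): Inspection 146,914.58 → $146,915; Logistics 1,284,142.23 → $1,284,142; Assembly 389,595.69 → $389,596; Plating 2,181,953.53 → $2,181,954; Packaging 1,729,238.98 → $1,729,239.
Rounding difference −$1 on remainder applied to Plating.
Totals: Inspection $362,011 + $146,915 = $508,926; Logistics $362,011 + $1,284,142 = $1,646,153; Assembly $362,011 + $389,596 = $751,607; Plating $362,011 + $2,181,953 = $2,543,964; Packaging $362,011 + $1,729,239 = $2,091,250.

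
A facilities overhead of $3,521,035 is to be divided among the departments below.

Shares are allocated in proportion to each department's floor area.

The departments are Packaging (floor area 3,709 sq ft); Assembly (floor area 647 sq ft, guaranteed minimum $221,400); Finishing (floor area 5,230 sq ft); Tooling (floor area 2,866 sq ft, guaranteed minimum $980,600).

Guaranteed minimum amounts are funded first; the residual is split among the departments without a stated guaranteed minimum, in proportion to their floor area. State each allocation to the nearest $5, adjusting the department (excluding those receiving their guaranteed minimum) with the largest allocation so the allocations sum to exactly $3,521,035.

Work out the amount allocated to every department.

Packaging: $962,220; Assembly: $221,400; Finishing: $1,356,815; Tooling: $980,600

Fund the minimums — Assembly $221,400; Tooling $980,600. Balance $2,319,035.
Balance split over remaining floor area 8,939: Packaging 962,221.82 → $962,220; Finishing 1,356,813.18 → $1,356,815.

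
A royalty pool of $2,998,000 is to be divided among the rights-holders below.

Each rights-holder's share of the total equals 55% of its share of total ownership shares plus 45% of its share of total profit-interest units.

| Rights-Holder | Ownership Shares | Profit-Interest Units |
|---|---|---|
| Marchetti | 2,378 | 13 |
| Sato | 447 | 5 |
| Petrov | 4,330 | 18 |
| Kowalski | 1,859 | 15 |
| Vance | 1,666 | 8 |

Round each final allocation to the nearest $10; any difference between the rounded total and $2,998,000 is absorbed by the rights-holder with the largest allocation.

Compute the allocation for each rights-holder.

Marchetti: $664,400 | Sato: $183,340 | Petrov: $1,080,110 | Kowalski: $630,010 | Vance: $440,140

Ownership shares total 10,680; profit-interest units total 59.
Blended shares (55% ownership shares + 45% profit-interest units): Marchetti 0.2216; Sato 0.0612; Petrov 0.3603; Kowalski 0.2101; Vance 0.1468.
Pro-rata amounts: Marchetti 664,402.04; Sato 183,343.46; Petrov 1,080,104.53; Kowalski 630,005.11; Vance 440,144.86.
After rounding ($10): Marchetti $664,400; Sato $183,340; Petrov $1,080,100; Kowalski $630,010; Vance $440,140. Sum = $2,997,990.
Difference $2,998,000 − $2,997,990 = +$10 applied to largest allocation (Petrov): Petrov becomes $1,080,110.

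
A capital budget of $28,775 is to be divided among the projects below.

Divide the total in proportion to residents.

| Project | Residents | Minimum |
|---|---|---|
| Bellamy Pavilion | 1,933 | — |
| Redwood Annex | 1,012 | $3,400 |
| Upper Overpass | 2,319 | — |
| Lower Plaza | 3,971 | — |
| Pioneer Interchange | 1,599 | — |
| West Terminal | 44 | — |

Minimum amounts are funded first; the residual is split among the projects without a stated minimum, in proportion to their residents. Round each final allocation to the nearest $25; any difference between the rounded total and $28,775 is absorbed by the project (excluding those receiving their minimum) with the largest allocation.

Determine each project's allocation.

Bellamy Pavilion: $4,975 | Redwood Annex: $3,400 | Upper Overpass: $5,975 | Lower Plaza: $10,175 | Pioneer Interchange: $4,125 | West Terminal: $125

Guaranteed amounts: Redwood Annex $3,400. Remaining pool $25,375.
Remaining pool split over remaining residents 9,866: Bellamy Pavilion 4,971.61 → $4,975; Upper Overpass 5,964.39 → $5,975; Lower Plaza 10,213.27 → $10,225; Pioneer Interchange 4,112.57 → $4,125; West Terminal 113.17 → $125.
Rounding difference −$50 applied to Lower Plaza → $10,175.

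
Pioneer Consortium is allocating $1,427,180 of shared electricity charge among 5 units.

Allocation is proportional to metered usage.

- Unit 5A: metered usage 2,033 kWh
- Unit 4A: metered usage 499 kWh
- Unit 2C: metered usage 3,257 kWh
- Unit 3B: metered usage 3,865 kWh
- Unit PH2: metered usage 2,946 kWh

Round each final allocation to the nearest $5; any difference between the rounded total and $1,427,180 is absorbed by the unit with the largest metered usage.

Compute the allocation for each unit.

Unit 5A: $230,275; Unit 4A: $56,520; Unit 2C: $368,915; Unit 3B: $437,780; Unit PH2: $333,690

Metered usage total: 2,033 + 499 + 3,257 + 3,865 + 2,946 = 12,600.
Raw shares: Unit 5A 230,274.36; Unit 4A 56,520.86; Unit 2C 368,914.70; Unit 3B 437,781.80; Unit PH2 333,688.28.
After rounding ($5): Unit 5A $230,275; Unit 4A $56,520; Unit 2C $368,915; Unit 3B $437,780; Unit PH2 $333,690. Sum = $1,427,180.
Rounded total matches; no reconciliation needed.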